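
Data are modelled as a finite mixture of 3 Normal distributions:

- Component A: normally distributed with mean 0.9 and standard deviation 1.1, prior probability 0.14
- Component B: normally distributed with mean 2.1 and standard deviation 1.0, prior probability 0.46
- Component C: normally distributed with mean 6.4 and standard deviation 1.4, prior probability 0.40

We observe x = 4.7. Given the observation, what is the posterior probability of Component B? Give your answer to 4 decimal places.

0.1026

By Bayes' theorem, P(k | x) = π_k f_k(x) / Σ_j π_j f_j(x).
Component likelihoods at x = 4.7:
  p_A = 0.000929196
  p_B = 0.013583
  p_C = 0.136333
Weight by the priors:
  π_A·p_A = 0.14 × 0.000929196 = 0.000130087
  π_B·p_B = 0.46 × 0.013583 = 0.00624817
  π_C·p_C = 0.40 × 0.136333 = 0.0545332
Normaliser: 0.000130087 + 0.00624817 + 0.0545332 = 0.0609114
So the posterior for Component B is 0.00624817 / 0.0609114 ≈ 0.1026.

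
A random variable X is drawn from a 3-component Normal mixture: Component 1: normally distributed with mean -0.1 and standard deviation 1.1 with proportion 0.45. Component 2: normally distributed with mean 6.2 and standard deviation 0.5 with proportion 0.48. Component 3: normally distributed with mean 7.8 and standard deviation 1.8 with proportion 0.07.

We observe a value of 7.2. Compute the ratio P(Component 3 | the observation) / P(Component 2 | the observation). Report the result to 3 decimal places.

0.283

Since P(k|x) ∝ π_k f_k(x), the posterior odds are π_i f_i(x) / (π_j f_j(x)).
Evaluate each component's likelihood at the observed value:
  L_1 = 9.90982e-11
  L_2 = 0.107982
  L_3 = 0.209657
0.014676 / 0.0518313 ≈ 0.283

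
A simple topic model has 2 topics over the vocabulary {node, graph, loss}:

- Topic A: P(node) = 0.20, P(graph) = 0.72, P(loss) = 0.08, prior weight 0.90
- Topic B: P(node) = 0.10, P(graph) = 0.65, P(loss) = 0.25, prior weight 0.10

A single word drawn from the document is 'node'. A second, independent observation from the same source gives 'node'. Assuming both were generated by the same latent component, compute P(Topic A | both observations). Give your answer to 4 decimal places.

0.9730

The responsibility of component k is π_k f_k(x) divided by Σ_j π_j f_j(x).
Since both observations come from the same component, the likelihood for component k is f_k(x₁)·f_k(x₂).
  p_A = [P(node | comp) = 0.20] × [0.2] = 0.04
  p_B = [P(node | comp) = 0.10] × [0.1] = 0.01
Prior × likelihood for each component:
  π_A·p_A = 0.90 × 0.04 = 0.036
  π_B·p_B = 0.10 × 0.01 = 0.001
Evidence: 0.036 + 0.001 = 0.037
Responsibility of Topic A: 0.036 / 0.037 ≈ 0.9730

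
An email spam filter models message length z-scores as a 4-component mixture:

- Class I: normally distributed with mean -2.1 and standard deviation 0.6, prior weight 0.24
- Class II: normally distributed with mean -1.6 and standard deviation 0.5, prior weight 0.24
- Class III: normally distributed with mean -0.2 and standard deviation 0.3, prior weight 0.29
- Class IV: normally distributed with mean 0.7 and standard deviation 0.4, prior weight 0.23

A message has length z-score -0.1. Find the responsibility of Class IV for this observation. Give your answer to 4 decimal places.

0.0779

Apply Bayes' rule: the posterior for each component is proportional to its prior times its likelihood at x.
Evaluate each component's likelihood at the observed value:
  f_I = (1/(0.6·√(2π)))·exp(−(-0.1−-2.1)²/(2·0.6²)) = 0.664904·exp(-5.55556) = 0.00257046
  f_II = (1/(0.5·√(2π)))·exp(−(-0.1−-1.6)²/(2·0.5²)) = 0.797885·exp(-4.50000) = 0.0088637
  f_III = (1/(0.3·√(2π)))·exp(−(-0.1−-0.2)²/(2·0.3²)) = 1.329808·exp(-0.05556) = 1.25794
  f_IV = (1/(0.4·√(2π)))·exp(−(-0.1−0.7)²/(2·0.4²)) = 0.997356·exp(-2.00000) = 0.134977
Unnormalised posteriors:
  π_I·f_I = 0.24 × 0.00257046 = 0.000616912
  π_II·f_II = 0.24 × 0.0088637 = 0.00212729
  π_III·f_III = 0.29 × 1.25794 = 0.364804
  π_IV·f_IV = 0.23 × 0.134977 = 0.0310448
Evidence: 0.000616912 + 0.00212729 + 0.364804 + 0.0310448 = 0.398593
P(Class IV | data) ≈ 0.0779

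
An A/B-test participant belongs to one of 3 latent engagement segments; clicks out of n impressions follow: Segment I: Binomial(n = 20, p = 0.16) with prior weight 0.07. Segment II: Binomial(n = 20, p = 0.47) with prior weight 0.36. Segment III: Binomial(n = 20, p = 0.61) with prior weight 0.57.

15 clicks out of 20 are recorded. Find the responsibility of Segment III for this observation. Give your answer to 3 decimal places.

0.945

Apply Bayes' rule: the posterior for each component is proportional to its prior times its likelihood at x.
Binomial probabilities:
  L_I = C(20,15)·0.16^15·0.84^5 = 15504·1.15292e-12·0.418212 = 7.47549e-09
  L_II = C(20,15)·0.47^15·0.53^5 = 15504·1.20633e-05·0.0418195 = 0.00782152
  L_III = C(20,15)·0.61^15·0.39^5 = 15504·0.000602487·0.00902242 = 0.084278
Weight by the priors:
  P(Z=I)·L_I = 0.07 × 7.47549e-09 = 5.23285e-10
  P(Z=II)·L_II = 0.36 × 0.00782152 = 0.00281575
  P(Z=III)·L_III = 0.57 × 0.084278 = 0.0480385
Normaliser: 5.23285e-10 + 0.00281575 + 0.0480385 = 0.0508542
So the posterior for Segment III is 0.0480385 / 0.0508542 ≈ 0.945.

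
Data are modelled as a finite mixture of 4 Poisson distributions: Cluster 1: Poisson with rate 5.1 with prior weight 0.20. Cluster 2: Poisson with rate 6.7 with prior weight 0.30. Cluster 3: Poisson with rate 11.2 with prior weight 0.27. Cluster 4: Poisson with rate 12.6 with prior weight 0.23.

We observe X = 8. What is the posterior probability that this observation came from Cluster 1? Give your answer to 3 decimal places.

By Bayes' theorem, P(k | x) = w_k f_k(x) / Σ_j w_j f_j(x).
Evaluate each component's likelihood at the observed value:
  p_1 = e^(−5.1)·5.1^8/8! = 0.0692052
  p_2 = e^(−6.7)·6.7^8/8! = 0.123967
  p_3 = e^(−11.2)·11.2^8/8! = 0.0839703
  p_4 = e^(−12.6)·12.6^8/8! = 0.0531292
Weight by the priors:
  w_1·p_1 = 0.20 × 0.0692052 = 0.013841
  w_2·p_2 = 0.30 × 0.123967 = 0.03719
  w_3·p_3 = 0.27 × 0.0839703 = 0.022672
  w_4·p_4 = 0.23 × 0.0531292 = 0.0122197
Denominator: 0.013841 + 0.03719 + 0.022672 + 0.0122197 = 0.0859227
P(Cluster 1 | x) ≈ 0.161

0.161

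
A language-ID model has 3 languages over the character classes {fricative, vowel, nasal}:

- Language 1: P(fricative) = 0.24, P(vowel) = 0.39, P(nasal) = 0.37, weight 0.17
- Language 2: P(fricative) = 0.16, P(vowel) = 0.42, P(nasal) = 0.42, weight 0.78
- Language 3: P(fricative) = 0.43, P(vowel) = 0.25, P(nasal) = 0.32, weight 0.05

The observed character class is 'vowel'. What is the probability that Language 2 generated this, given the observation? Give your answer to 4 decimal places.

Apply Bayes' rule: the posterior for each component is proportional to its prior times its likelihood at x.
Categorical probabilities:
  f_1 = P(vowel | comp) = 0.39
  f_2 = P(vowel | comp) = 0.42
  f_3 = P(vowel | comp) = 0.25
Multiply by the mixture weights:
  P(Z=1)·f_1 = 0.17 × 0.39 = 0.0663
  P(Z=2)·f_2 = 0.78 × 0.42 = 0.3276
  P(Z=3)·f_3 = 0.05 × 0.25 = 0.0125
Sum: 0.0663 + 0.3276 + 0.0125 = 0.4064
P(Language 2 | 'vowel') ≈ 0.8061

0.8061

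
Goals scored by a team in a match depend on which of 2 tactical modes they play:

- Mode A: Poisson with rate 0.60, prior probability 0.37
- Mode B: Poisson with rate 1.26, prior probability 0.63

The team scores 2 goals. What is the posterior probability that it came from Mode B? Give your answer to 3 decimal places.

0.795

Posterior ∝ prior × likelihood, so P(k | x) ∝ π_k f_k(x); normalise over all components.
Poisson probabilities:
  p_A = 0.0987861
  p_B = 0.225165
Unnormalised posteriors:
  π_A·p_A = 0.37 × 0.0987861 = 0.0365509
  π_B·p_B = 0.63 × 0.225165 = 0.141854
Marginal: 0.0365509 + 0.141854 = 0.178405
So the posterior for Mode B is 0.141854 / 0.178405 ≈ 0.795.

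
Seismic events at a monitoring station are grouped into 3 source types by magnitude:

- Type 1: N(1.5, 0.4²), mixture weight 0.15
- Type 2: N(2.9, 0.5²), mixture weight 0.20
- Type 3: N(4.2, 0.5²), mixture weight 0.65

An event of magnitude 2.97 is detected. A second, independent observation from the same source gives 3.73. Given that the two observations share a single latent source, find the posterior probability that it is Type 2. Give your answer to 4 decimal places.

0.7112

The responsibility of component k is π_k f_k(x) divided by Σ_j π_j f_j(x).
Since both observations come from the same component, the likelihood for component k is f_k(x₁)·f_k(x₂).
  p_1 = [(1/(0.4·√(2π)))·exp(−(2.97−1.5)²/(2·0.4²)) = 0.997356·exp(-6.75281) = 0.0011645] × [1.77737e-07] = 2.06976e-10
  p_2 = [(1/(0.5·√(2π)))·exp(−(2.97−2.9)²/(2·0.5²)) = 0.797885·exp(-0.00980) = 0.790103] × [0.201173] = 0.158947
  p_3 = [(1/(0.5·√(2π)))·exp(−(2.97−4.2)²/(2·0.5²)) = 0.797885·exp(-3.02580) = 0.0387126] × [0.512943] = 0.0198573
Prior × likelihood for each component:
  π_1·p_1 = 0.15 × 2.06976e-10 = 3.10463e-11
  π_2·p_2 = 0.20 × 0.158947 = 0.0317895
  π_3·p_3 = 0.65 × 0.0198573 = 0.0129073
Normaliser: 3.10463e-11 + 0.0317895 + 0.0129073 = 0.0446967
Responsibility of Type 2: 0.0317895 / 0.0446967 ≈ 0.7112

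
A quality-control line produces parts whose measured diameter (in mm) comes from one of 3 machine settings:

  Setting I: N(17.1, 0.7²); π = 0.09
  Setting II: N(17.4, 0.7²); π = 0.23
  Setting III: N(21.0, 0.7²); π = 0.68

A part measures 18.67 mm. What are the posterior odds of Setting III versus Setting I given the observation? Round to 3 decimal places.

Since P(k|x) ∝ π_k f_k(x), the posterior odds are π_i f_i(x) / (π_j f_j(x)).
Evaluate each component's likelihood at the observed value:
  f_I = 0.0460758
  f_II = 0.109911
  f_III = 0.00223848
0.00152217 / 0.00414682 ≈ 0.367

0.367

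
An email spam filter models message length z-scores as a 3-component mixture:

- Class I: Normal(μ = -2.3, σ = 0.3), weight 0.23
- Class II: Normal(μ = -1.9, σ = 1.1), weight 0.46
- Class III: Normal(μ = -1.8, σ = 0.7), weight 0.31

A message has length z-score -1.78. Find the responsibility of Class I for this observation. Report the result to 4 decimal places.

P(component k | x) = π_k·f_k(x) / marginal(x), where marginal(x) = Σ_j π_j·f_j(x).
Normal densities:
  p_I = (1/(0.3·√(2π)))·exp(−(-1.78−-2.3)²/(2·0.3²)) = 1.329808·exp(-1.50222) = 0.296062
  p_II = (1/(1.1·√(2π)))·exp(−(-1.78−-1.9)²/(2·1.1²)) = 0.362675·exp(-0.00595) = 0.360523
  p_III = (1/(0.7·√(2π)))·exp(−(-1.78−-1.8)²/(2·0.7²)) = 0.569918·exp(-0.00041) = 0.569685
Weight by the priors:
  π_I·p_I = 0.23 × 0.296062 = 0.0680942
  π_II·p_II = 0.46 × 0.360523 = 0.165841
  π_III·p_III = 0.31 × 0.569685 = 0.176602
Normaliser: 0.0680942 + 0.165841 + 0.176602 = 0.410537
So the posterior for Class I is 0.0680942 / 0.410537 ≈ 0.1659.

0.1659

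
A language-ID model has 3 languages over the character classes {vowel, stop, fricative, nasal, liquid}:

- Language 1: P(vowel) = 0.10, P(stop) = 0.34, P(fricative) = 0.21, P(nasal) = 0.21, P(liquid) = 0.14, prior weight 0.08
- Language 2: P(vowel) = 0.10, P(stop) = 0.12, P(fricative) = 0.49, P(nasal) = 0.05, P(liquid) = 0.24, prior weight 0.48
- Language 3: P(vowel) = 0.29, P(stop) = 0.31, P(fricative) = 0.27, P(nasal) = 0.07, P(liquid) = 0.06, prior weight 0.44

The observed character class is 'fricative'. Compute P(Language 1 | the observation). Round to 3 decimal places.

0.045

The responsibility of component k is w_k f_k(x) divided by Σ_j w_j f_j(x).
Component likelihoods at x = 'fricative':
  L_1 = P(fricative | comp) = 0.21
  L_2 = P(fricative | comp) = 0.49
  L_3 = P(fricative | comp) = 0.27
Weight by the priors:
  w_1·L_1 = 0.08 × 0.21 = 0.0168
  w_2·L_2 = 0.48 × 0.49 = 0.2352
  w_3·L_3 = 0.44 × 0.27 = 0.1188
Sum: 0.0168 + 0.2352 + 0.1188 = 0.3708
So the posterior for Language 1 is 0.0168 / 0.3708 ≈ 0.045.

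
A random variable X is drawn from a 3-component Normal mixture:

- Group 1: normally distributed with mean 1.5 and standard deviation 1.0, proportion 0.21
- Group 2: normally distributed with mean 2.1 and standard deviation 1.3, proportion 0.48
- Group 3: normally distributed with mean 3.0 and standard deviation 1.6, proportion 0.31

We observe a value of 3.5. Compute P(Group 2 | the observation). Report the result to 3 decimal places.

0.493

Posterior ∝ prior × likelihood, so P(k | x) ∝ w_k f_k(x); normalise over all components.
Evaluate each component's likelihood at the observed value:
  L_1 = 0.053991
  L_2 = 0.171841
  L_3 = 0.237457
Multiply by the mixture weights:
  w_1·L_1 = 0.21 × 0.053991 = 0.0113381
  w_2·L_2 = 0.48 × 0.171841 = 0.0824838
  w_3·L_3 = 0.31 × 0.237457 = 0.0736116
Evidence: 0.0113381 + 0.0824838 + 0.0736116 = 0.167433
P(Group 2 | the observation) ≈ 0.493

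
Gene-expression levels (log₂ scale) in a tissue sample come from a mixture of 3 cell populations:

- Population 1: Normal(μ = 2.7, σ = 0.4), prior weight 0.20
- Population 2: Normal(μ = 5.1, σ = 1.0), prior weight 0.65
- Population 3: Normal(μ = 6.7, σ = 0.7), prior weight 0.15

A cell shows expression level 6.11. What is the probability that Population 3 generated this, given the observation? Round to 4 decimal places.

0.2779

By Bayes' theorem, P(k | x) = π_k f_k(x) / Σ_j π_j f_j(x).
Evaluate each component's likelihood at the observed value:
  L_1 = (1/(0.4·√(2π)))·exp(−(6.11−2.7)²/(2·0.4²)) = 0.997356·exp(-36.33781) = 1.65021e-16
  L_2 = (1/(1.0·√(2π)))·exp(−(6.11−5.1)²/(2·1.0²)) = 0.398942·exp(-0.51005) = 0.239551
  L_3 = (1/(0.7·√(2π)))·exp(−(6.11−6.7)²/(2·0.7²)) = 0.569918·exp(-0.35520) = 0.39953
Unnormalised posteriors:
  π_1·L_1 = 0.20 × 1.65021e-16 = 3.30042e-17
  π_2·L_2 = 0.65 × 0.239551 = 0.155708
  π_3·L_3 = 0.15 × 0.39953 = 0.0599294
Marginal: 3.30042e-17 + 0.155708 + 0.0599294 = 0.215638
Responsibility of Population 3: 0.0599294 / 0.215638 ≈ 0.2779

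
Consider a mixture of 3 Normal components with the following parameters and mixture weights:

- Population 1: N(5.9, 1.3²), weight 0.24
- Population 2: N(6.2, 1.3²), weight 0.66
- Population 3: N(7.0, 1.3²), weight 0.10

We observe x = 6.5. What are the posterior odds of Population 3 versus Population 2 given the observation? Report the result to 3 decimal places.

Posterior odds = (π_i f_i(x)) / (π_j f_j(x)); the normalising sum cancels.
Evaluate each component's likelihood at the observed value:
  f_1 = 0.275874
  f_2 = 0.298815
  f_3 = 0.285
0.0285 / 0.197218 ≈ 0.145

0.145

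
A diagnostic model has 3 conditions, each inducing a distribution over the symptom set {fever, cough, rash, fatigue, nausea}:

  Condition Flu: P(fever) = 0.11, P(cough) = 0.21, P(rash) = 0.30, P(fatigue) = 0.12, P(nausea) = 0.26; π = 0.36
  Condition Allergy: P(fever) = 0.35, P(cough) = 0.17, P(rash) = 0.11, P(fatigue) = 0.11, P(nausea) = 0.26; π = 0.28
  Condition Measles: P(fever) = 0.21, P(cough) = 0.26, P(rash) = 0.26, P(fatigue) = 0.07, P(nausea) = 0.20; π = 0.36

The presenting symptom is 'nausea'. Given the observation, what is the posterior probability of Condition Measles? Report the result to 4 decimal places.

Apply Bayes' rule: the posterior for each component is proportional to its prior times its likelihood at x.
Component likelihoods at x = 'nausea':
  L_Flu = P(nausea | comp) = 0.26
  L_Allergy = P(nausea | comp) = 0.26
  L_Measles = P(nausea | comp) = 0.20
Weight by the priors:
  π_Flu·L_Flu = 0.36 × 0.26 = 0.0936
  π_Allergy·L_Allergy = 0.28 × 0.26 = 0.0728
  π_Measles·L_Measles = 0.36 × 0.2 = 0.072
Sum: 0.0936 + 0.0728 + 0.072 = 0.2384
P(Condition Measles | data) ≈ 0.3020

0.3020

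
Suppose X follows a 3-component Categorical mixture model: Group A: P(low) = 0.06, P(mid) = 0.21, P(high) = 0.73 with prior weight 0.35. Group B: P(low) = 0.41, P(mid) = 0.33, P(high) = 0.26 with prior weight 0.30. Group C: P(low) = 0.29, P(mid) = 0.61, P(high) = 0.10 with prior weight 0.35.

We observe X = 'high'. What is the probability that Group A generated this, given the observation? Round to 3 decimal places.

Posterior ∝ prior × likelihood, so P(k | x) ∝ π_k f_k(x); normalise over all components.
Evaluate each component's likelihood at the observed value:
  L_A = 0.73
  L_B = 0.26
  L_C = 0.1
Multiply by the mixture weights:
  π_A·L_A = 0.35 × 0.73 = 0.2555
  π_B·L_B = 0.30 × 0.26 = 0.078
  π_C·L_C = 0.35 × 0.1 = 0.035
Sum: 0.2555 + 0.078 + 0.035 = 0.3685
P(Group A | data) ≈ 0.693

0.693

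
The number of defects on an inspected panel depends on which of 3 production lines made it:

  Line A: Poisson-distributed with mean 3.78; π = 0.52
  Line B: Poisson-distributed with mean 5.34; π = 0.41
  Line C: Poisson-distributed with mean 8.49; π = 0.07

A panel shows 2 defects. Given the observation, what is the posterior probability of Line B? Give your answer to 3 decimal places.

0.247

Apply Bayes' rule: the posterior for each component is proportional to its prior times its likelihood at x.
Evaluate each component's likelihood at the observed value:
  p_A = 0.16305
  p_B = 0.0683786
  p_C = 0.00740671
Multiply by the mixture weights:
  π_A·p_A = 0.52 × 0.16305 = 0.0847859
  π_B·p_B = 0.41 × 0.0683786 = 0.0280352
  π_C·p_C = 0.07 × 0.00740671 = 0.00051847
Sum: 0.0847859 + 0.0280352 + 0.00051847 = 0.11334
P(Line B | 2 defects) ≈ 0.247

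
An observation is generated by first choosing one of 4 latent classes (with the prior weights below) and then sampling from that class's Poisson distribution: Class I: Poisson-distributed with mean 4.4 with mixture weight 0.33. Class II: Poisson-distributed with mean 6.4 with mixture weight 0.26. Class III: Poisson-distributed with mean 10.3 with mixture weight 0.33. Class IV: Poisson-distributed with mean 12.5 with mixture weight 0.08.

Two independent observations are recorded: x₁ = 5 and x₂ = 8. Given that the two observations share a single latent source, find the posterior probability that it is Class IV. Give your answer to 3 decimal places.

Apply Bayes' rule: the posterior for each component is proportional to its prior times its likelihood at x.
Since both observations come from the same component, the likelihood for component k is f_k(x₁)·f_k(x₂).
  p_I = [e^(−4.4)·4.4^5/5! = 0.168728] × [0.0427765] = 0.00721758
  p_II = [e^(−6.4)·6.4^5/5! = 0.148674] × [0.115994] = 0.0172452
  p_III = [e^(−10.3)·10.3^5/5! = 0.0324916] × [0.105668] = 0.00343333
  p_IV = [e^(−12.5)·12.5^5/5! = 0.00947737] × [0.0550907] = 0.000522115
Weight by the priors:
  P(Z=I)·p_I = 0.33 × 0.00721758 = 0.0023818
  P(Z=II)·p_II = 0.26 × 0.0172452 = 0.00448375
  P(Z=III)·p_III = 0.33 × 0.00343333 = 0.001133
  P(Z=IV)·p_IV = 0.08 × 0.000522115 = 4.17692e-05
Evidence: 0.0023818 + 0.00448375 + 0.001133 + 4.17692e-05 = 0.00804033
Responsibility of Class IV: 4.17692e-05 / 0.00804033 ≈ 0.005

0.005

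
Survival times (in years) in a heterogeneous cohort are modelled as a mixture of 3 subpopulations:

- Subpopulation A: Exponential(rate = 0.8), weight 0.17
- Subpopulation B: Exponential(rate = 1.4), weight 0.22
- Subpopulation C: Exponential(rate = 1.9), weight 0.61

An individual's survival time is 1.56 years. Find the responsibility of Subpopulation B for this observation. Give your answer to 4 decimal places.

The responsibility of component k is P(Z=k) f_k(x) divided by Σ_j P(Z=j) f_j(x).
Evaluate each component's likelihood at the observed value:
  p_A = 0.229663
  p_B = 0.157626
  p_C = 0.0980629
Prior × likelihood for each component:
  P(Z=A)·p_A = 0.17 × 0.229663 = 0.0390427
  P(Z=B)·p_B = 0.22 × 0.157626 = 0.0346778
  P(Z=C)·p_C = 0.61 × 0.0980629 = 0.0598184
Denominator: 0.0390427 + 0.0346778 + 0.0598184 = 0.133539
Responsibility of Subpopulation B: 0.0346778 / 0.133539 ≈ 0.2597

0.2597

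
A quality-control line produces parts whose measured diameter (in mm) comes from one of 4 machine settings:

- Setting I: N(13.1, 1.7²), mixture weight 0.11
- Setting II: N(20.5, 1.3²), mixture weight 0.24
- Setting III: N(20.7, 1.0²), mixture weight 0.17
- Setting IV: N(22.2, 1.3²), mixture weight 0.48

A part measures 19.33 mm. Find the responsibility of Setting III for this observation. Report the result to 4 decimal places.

By Bayes' theorem, P(k | x) = w_k f_k(x) / Σ_j w_j f_j(x).
Normal densities:
  p_I = 0.00028455
  p_II = 0.204681
  p_III = 0.15608
  p_IV = 0.0268294
Prior × likelihood for each component:
  w_I·p_I = 0.11 × 0.00028455 = 3.13005e-05
  w_II·p_II = 0.24 × 0.204681 = 0.0491234
  w_III·p_III = 0.17 × 0.15608 = 0.0265335
  w_IV·p_IV = 0.48 × 0.0268294 = 0.0128781
Evidence: 3.13005e-05 + 0.0491234 + 0.0265335 + 0.0128781 = 0.0885664
Responsibility of Setting III: 0.0265335 / 0.0885664 ≈ 0.2996

0.2996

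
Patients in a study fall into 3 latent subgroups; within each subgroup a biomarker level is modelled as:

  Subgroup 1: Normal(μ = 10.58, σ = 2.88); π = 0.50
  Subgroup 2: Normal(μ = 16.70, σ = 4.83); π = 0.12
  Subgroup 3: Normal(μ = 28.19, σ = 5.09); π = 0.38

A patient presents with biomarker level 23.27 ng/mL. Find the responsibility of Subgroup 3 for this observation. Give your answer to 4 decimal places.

0.8259

Apply Bayes' rule: the posterior for each component is proportional to its prior times its likelihood at x.
Component likelihoods at x = 23.27 ng/mL:
  f_1 = 8.42549e-06
  f_2 = 0.0327477
  f_3 = 0.0491256
Prior × likelihood for each component:
  π_1·f_1 = 0.50 × 8.42549e-06 = 4.21275e-06
  π_2·f_2 = 0.12 × 0.0327477 = 0.00392972
  π_3·f_3 = 0.38 × 0.0491256 = 0.0186677
Evidence: 4.21275e-06 + 0.00392972 + 0.0186677 = 0.0226017
So the posterior for Subgroup 3 is 0.0186677 / 0.0226017 ≈ 0.8259.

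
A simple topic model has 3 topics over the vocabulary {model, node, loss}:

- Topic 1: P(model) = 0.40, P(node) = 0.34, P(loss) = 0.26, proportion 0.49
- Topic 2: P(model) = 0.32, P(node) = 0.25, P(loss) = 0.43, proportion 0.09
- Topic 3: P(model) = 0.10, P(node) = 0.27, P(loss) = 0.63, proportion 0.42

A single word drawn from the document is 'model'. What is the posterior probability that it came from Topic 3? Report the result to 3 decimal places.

Posterior ∝ prior × likelihood, so P(k | x) ∝ π_k f_k(x); normalise over all components.
Evaluate each component's likelihood at the observed value:
  L_1 = 0.4
  L_2 = 0.32
  L_3 = 0.1
Multiply by the mixture weights:
  π_1·L_1 = 0.49 × 0.4 = 0.196
  π_2·L_2 = 0.09 × 0.32 = 0.0288
  π_3·L_3 = 0.42 × 0.1 = 0.042
Marginal: 0.196 + 0.0288 + 0.042 = 0.2668
P(Topic 3 | 'model') = 0.042 / 0.2668 ≈ 0.157

0.157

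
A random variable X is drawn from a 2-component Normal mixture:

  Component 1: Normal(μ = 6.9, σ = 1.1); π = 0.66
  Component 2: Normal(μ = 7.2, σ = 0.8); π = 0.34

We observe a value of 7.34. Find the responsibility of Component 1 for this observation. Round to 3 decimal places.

Posterior ∝ prior × likelihood, so P(k | x) ∝ w_k f_k(x); normalise over all components.
Normal densities:
  p_1 = 0.334791
  p_2 = 0.4911
Unnormalised posteriors:
  w_1·p_1 = 0.66 × 0.334791 = 0.220962
  w_2·p_2 = 0.34 × 0.4911 = 0.166974
Evidence: 0.220962 + 0.166974 = 0.387936
P(Component 1 | x) = 0.220962 / 0.387936 ≈ 0.570

0.570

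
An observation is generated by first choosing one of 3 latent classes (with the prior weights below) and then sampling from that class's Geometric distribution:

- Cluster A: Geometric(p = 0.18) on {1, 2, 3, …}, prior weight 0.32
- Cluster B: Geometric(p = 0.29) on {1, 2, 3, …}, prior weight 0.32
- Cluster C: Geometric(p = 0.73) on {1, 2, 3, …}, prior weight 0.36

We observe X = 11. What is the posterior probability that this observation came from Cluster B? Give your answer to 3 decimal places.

By Bayes' theorem, P(k | x) = w_k f_k(x) / Σ_j w_j f_j(x).
Component likelihoods at x = 11:
  L_A = 0.0247406
  L_B = 0.00944021
  L_C = 1.50301e-06
Prior × likelihood for each component:
  w_A·L_A = 0.32 × 0.0247406 = 0.00791701
  w_B·L_B = 0.32 × 0.00944021 = 0.00302087
  w_C·L_C = 0.36 × 1.50301e-06 = 5.41082e-07
Marginal: 0.00791701 + 0.00302087 + 5.41082e-07 = 0.0109384
So the posterior for Cluster B is 0.00302087 / 0.0109384 ≈ 0.276.

0.276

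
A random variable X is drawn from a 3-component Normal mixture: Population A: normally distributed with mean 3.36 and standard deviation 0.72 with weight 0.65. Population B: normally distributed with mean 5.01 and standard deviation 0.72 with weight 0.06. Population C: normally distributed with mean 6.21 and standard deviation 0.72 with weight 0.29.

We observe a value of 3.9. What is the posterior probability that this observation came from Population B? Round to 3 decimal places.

P(component k | x) = w_k·f_k(x) / marginal(x), where marginal(x) = Σ_j w_j·f_j(x).
Normal densities:
  p_A = 0.418246
  p_B = 0.16884
  p_C = 0.00322399
Weight by the priors:
  w_A·p_A = 0.65 × 0.418246 = 0.27186
  w_B·p_B = 0.06 × 0.16884 = 0.0101304
  w_C·p_C = 0.29 × 0.00322399 = 0.000934957
Sum: 0.27186 + 0.0101304 + 0.000934957 = 0.282926
So the posterior for Population B is 0.0101304 / 0.282926 ≈ 0.036.

0.036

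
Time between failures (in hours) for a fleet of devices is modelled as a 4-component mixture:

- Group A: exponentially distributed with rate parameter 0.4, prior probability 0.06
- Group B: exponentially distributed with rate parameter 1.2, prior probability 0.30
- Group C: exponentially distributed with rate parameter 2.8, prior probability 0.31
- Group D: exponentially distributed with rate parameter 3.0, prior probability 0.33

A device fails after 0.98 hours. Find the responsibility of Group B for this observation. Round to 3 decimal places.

The responsibility of component k is π_k f_k(x) divided by Σ_j π_j f_j(x).
Component likelihoods at x = 0.98 hours:
  p_A = 0.4·e^(−0.4·0.98) = 0.4·e^(−0.3920) = 0.270282
  p_B = 1.2·e^(−1.2·0.98) = 1.2·e^(−1.1760) = 0.370212
  p_C = 2.8·e^(−2.8·0.98) = 2.8·e^(−2.7440) = 0.180075
  p_D = 3.0·e^(−3.0·0.98) = 3.0·e^(−2.9400) = 0.158597
Weight by the priors:
  π_A·p_A = 0.06 × 0.270282 = 0.0162169
  π_B·p_B = 0.30 × 0.370212 = 0.111064
  π_C·p_C = 0.31 × 0.180075 = 0.0558233
  π_D·p_D = 0.33 × 0.158597 = 0.0523371
Evidence: 0.0162169 + 0.111064 + 0.0558233 + 0.0523371 = 0.235441
Responsibility of Group B: 0.111064 / 0.235441 ≈ 0.472

0.472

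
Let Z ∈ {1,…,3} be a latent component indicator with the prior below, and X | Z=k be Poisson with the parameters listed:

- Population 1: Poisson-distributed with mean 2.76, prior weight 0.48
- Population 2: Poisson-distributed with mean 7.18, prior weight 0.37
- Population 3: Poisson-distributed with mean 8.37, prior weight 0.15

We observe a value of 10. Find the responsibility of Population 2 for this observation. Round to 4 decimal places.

0.6332

By Bayes' theorem, P(k | x) = w_k f_k(x) / Σ_j w_j f_j(x).
Evaluate each component's likelihood at the observed value:
  f_1 = e^(−2.76)·2.76^10/10! = 0.000447378
  f_2 = e^(−7.18)·7.18^10/10! = 0.076427
  f_3 = e^(−8.37)·8.37^10/10! = 0.107757
Unnormalised posteriors:
  w_1·f_1 = 0.48 × 0.000447378 = 0.000214742
  w_2·f_2 = 0.37 × 0.076427 = 0.028278
  w_3·f_3 = 0.15 × 0.107757 = 0.0161636
Evidence: 0.000214742 + 0.028278 + 0.0161636 = 0.0446563
Responsibility of Population 2: 0.028278 / 0.0446563 ≈ 0.6332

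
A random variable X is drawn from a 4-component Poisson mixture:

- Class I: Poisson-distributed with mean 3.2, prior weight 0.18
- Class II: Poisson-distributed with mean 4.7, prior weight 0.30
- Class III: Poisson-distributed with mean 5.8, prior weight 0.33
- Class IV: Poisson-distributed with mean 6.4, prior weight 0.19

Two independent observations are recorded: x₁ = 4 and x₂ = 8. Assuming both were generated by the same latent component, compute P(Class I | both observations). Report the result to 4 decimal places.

0.0342

P(component k | x) = P(Z=k)·f_k(x) / marginal(x), where marginal(x) = Σ_j P(Z=j)·f_j(x).
Since both observations come from the same component, the likelihood for component k is f_k(x₁)·f_k(x₂).
  f_I = [e^(−3.2)·3.2^4/4! = 0.178093] × [0.0111157] = 0.00197963
  f_II = [e^(−4.7)·4.7^4/4! = 0.184925] × [0.0537129] = 0.00993286
  f_III = [e^(−5.8)·5.8^4/4! = 0.142755] × [0.0961602] = 0.0137274
  f_IV = [e^(−6.4)·6.4^4/4! = 0.116151] × [0.115994] = 0.0134728
Weight by the priors:
  P(Z=I)·f_I = 0.18 × 0.00197963 = 0.000356333
  P(Z=II)·f_II = 0.30 × 0.00993286 = 0.00297986
  P(Z=III)·f_III = 0.33 × 0.0137274 = 0.00453004
  P(Z=IV)·f_IV = 0.19 × 0.0134728 = 0.00255984
Denominator: 0.000356333 + 0.00297986 + 0.00453004 + 0.00255984 = 0.0104261
So the posterior for Class I is 0.000356333 / 0.0104261 ≈ 0.0342.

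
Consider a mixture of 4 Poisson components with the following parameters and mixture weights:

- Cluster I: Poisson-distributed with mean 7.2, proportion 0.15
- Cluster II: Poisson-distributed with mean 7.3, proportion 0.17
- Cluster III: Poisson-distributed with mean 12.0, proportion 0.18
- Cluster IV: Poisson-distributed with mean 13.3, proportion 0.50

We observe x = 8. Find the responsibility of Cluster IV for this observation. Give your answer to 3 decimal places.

Posterior ∝ prior × likelihood, so P(k | x) ∝ P(Z=k) f_k(x); normalise over all components.
Component likelihoods at x = 8:
  L_I = e^(−7.2)·7.2^8/8! = 0.133727
  L_II = e^(−7.3)·7.3^8/8! = 0.135118
  L_III = e^(−12.0)·12.0^8/8! = 0.0655233
  L_IV = e^(−13.3)·13.3^8/8! = 0.0406608
Unnormalised posteriors:
  P(Z=I)·L_I = 0.15 × 0.133727 = 0.0200591
  P(Z=II)·L_II = 0.17 × 0.135118 = 0.02297
  P(Z=III)·L_III = 0.18 × 0.0655233 = 0.0117942
  P(Z=IV)·L_IV = 0.50 × 0.0406608 = 0.0203304
Evidence: 0.0200591 + 0.02297 + 0.0117942 + 0.0203304 = 0.0751537
Responsibility of Cluster IV: 0.0203304 / 0.0751537 ≈ 0.271

0.271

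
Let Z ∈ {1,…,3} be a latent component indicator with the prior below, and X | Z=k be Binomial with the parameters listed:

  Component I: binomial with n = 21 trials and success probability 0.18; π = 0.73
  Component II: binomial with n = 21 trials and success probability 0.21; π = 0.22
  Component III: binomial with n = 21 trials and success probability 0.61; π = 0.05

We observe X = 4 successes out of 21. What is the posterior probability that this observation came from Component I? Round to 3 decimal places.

0.771

By Bayes' theorem, P(k | x) = π_k f_k(x) / Σ_j π_j f_j(x).
Binomial probabilities:
  p_I = C(21,4)·0.18^4·0.82^17 = 5985·0.00104976·0.0342638 = 0.215273
  p_II = C(21,4)·0.21^4·0.79^17 = 5985·0.00194481·0.0181828 = 0.211642
  p_III = C(21,4)·0.61^4·0.39^17 = 5985·0.138458·1.11712e-07 = 9.25725e-05
Multiply by the mixture weights:
  π_I·p_I = 0.73 × 0.215273 = 0.157149
  π_II·p_II = 0.22 × 0.211642 = 0.0465612
  π_III·p_III = 0.05 × 9.25725e-05 = 4.62862e-06
Denominator: 0.157149 + 0.0465612 + 4.62862e-06 = 0.203715
So the posterior for Component I is 0.157149 / 0.203715 ≈ 0.771.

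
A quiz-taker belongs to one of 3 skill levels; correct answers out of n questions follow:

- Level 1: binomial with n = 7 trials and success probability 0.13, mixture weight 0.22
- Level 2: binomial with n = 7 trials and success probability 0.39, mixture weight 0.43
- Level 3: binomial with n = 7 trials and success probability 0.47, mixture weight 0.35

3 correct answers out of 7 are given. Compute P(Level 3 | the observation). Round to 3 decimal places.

By Bayes' theorem, P(k | x) = π_k f_k(x) / Σ_j π_j f_j(x).
Binomial probabilities:
  f_1 = 0.044053
  f_2 = 0.287463
  f_3 = 0.286725
Multiply by the mixture weights:
  π_1·f_1 = 0.22 × 0.044053 = 0.00969165
  π_2·f_2 = 0.43 × 0.287463 = 0.123609
  π_3·f_3 = 0.35 × 0.286725 = 0.100354
Sum: 0.00969165 + 0.123609 + 0.100354 = 0.233654
So the posterior for Level 3 is 0.100354 / 0.233654 ≈ 0.429.

0.429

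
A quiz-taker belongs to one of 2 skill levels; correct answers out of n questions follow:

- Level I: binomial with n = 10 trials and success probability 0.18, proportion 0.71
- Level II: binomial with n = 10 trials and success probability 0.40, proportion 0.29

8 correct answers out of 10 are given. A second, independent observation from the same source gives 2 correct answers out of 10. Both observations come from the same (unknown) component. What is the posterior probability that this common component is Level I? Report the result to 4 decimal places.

0.0186

The responsibility of component k is w_k f_k(x) divided by Σ_j w_j f_j(x).
Since both observations come from the same component, the likelihood for component k is f_k(x₁)·f_k(x₂).
  p_I = [C(10,8)·0.18^8·0.82^2 = 45·1.102e-06·0.6724 = 3.33442e-05] × [0.298036] = 9.93776e-06
  p_II = [C(10,8)·0.40^8·0.60^2 = 45·0.00065536·0.36 = 0.0106168] × [0.120932] = 0.00128392
Unnormalised posteriors:
  w_I·p_I = 0.71 × 9.93776e-06 = 7.05581e-06
  w_II·p_II = 0.29 × 0.00128392 = 0.000372336
Marginal: 7.05581e-06 + 0.000372336 = 0.000379392
P(Level I | data) = 7.05581e-06 / 0.000379392 ≈ 0.0186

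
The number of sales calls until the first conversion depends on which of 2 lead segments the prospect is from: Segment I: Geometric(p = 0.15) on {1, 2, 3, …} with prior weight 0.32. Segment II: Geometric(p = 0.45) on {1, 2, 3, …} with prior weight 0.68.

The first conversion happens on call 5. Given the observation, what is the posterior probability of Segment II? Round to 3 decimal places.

By Bayes' theorem, P(k | x) = P(Z=k) f_k(x) / Σ_j P(Z=j) f_j(x).
Component likelihoods at x = 5:
  p_I = 0.15·(1−0.15)^4 = 0.15·0.522006 = 0.0783009
  p_II = 0.45·(1−0.45)^4 = 0.45·0.0915063 = 0.0411778
Unnormalised posteriors:
  P(Z=I)·p_I = 0.32 × 0.0783009 = 0.0250563
  P(Z=II)·p_II = 0.68 × 0.0411778 = 0.0280009
Marginal: 0.0250563 + 0.0280009 = 0.0530572
P(Segment II | x) = 0.0280009 / 0.0530572 ≈ 0.528

0.528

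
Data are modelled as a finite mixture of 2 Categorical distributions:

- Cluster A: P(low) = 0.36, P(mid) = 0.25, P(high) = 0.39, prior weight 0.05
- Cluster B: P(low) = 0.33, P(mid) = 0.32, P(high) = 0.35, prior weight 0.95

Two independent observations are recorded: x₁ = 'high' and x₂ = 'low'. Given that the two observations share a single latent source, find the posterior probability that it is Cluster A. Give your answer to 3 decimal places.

P(component k | x) = π_k·f_k(x) / marginal(x), where marginal(x) = Σ_j π_j·f_j(x).
Since both observations come from the same component, the likelihood for component k is f_k(x₁)·f_k(x₂).
  f_A = [P(high | comp) = 0.39] × [0.36] = 0.1404
  f_B = [P(high | comp) = 0.35] × [0.33] = 0.1155
Prior × likelihood for each component:
  π_A·f_A = 0.05 × 0.1404 = 0.00702
  π_B·f_B = 0.95 × 0.1155 = 0.109725
Evidence: 0.00702 + 0.109725 = 0.116745
Responsibility of Cluster A: 0.00702 / 0.116745 ≈ 0.060

0.060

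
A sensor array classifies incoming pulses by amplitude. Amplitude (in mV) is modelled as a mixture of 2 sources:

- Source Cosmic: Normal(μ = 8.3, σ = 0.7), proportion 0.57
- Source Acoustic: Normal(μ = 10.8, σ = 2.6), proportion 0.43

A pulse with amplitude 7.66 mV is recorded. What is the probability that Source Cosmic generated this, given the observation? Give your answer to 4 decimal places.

0.8705

Posterior ∝ prior × likelihood, so P(k | x) ∝ w_k f_k(x); normalise over all components.
Component likelihoods at x = 7.66 mV:
  p_Cosmic = 0.375227
  p_Acoustic = 0.0739985
Multiply by the mixture weights:
  w_Cosmic·p_Cosmic = 0.57 × 0.375227 = 0.21388
  w_Acoustic·p_Acoustic = 0.43 × 0.0739985 = 0.0318194
Marginal: 0.21388 + 0.0318194 = 0.245699
So the posterior for Source Cosmic is 0.21388 / 0.245699 ≈ 0.8705.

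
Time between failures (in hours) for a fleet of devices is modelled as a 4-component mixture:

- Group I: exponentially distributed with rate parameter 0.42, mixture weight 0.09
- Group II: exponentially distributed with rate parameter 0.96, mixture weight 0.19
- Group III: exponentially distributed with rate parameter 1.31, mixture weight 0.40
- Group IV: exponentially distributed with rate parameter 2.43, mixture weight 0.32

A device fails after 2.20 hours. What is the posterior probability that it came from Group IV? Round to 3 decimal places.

The responsibility of component k is P(Z=k) f_k(x) divided by Σ_j P(Z=j) f_j(x).
Component likelihoods at x = 2.20 hours:
  L_I = 0.16671
  L_II = 0.116156
  L_III = 0.0733896
  L_IV = 0.0115843
Multiply by the mixture weights:
  P(Z=I)·L_I = 0.09 × 0.16671 = 0.0150039
  P(Z=II)·L_II = 0.19 × 0.116156 = 0.0220696
  P(Z=III)·L_III = 0.40 × 0.0733896 = 0.0293558
  P(Z=IV)·L_IV = 0.32 × 0.0115843 = 0.00370696
Sum: 0.0150039 + 0.0220696 + 0.0293558 + 0.00370696 = 0.0701363
Responsibility of Group IV: 0.00370696 / 0.0701363 ≈ 0.053

0.053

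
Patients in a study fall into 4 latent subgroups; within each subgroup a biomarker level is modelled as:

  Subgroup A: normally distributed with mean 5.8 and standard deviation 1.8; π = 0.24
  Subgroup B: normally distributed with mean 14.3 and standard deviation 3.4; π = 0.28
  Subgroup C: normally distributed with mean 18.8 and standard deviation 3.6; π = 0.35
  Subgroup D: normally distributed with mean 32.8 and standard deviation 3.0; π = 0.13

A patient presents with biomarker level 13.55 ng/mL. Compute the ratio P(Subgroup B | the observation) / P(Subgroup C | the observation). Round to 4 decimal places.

2.3942

Since P(k|x) ∝ P(Z=k) f_k(x), the posterior odds are P(Z=i) f_i(x) / (P(Z=j) f_j(x)).
Component likelihoods at x = 13.55 ng/mL:
  L_A = 2.09028e-05
  L_B = 0.114516
  L_C = 0.0382642
  L_D = 1.52424e-10
0.0320644 / 0.0133925 ≈ 2.3942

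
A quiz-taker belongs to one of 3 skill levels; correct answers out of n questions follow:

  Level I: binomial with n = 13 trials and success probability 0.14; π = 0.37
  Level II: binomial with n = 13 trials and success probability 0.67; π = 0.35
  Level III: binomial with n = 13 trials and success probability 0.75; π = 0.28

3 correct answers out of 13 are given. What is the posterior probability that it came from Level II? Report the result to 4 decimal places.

Apply Bayes' rule: the posterior for each component is proportional to its prior times its likelihood at x.
Evaluate each component's likelihood at the observed value:
  L_I = 0.173674
  L_II = 0.00131744
  L_III = 0.000115067
Multiply by the mixture weights:
  w_I·L_I = 0.37 × 0.173674 = 0.0642594
  w_II·L_II = 0.35 × 0.00131744 = 0.000461103
  w_III·L_III = 0.28 × 0.000115067 = 3.22187e-05
Marginal: 0.0642594 + 0.000461103 + 3.22187e-05 = 0.0647527
P(Level II | x) ≈ 0.0071

0.0071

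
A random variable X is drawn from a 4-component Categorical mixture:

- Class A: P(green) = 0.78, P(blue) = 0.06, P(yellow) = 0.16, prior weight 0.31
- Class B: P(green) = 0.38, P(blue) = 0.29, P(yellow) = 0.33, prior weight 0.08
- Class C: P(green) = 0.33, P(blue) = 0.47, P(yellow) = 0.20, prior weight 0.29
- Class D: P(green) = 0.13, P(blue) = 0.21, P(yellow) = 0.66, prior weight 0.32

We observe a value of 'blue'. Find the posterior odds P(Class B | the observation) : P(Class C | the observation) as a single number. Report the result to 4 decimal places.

0.1702

Posterior odds = (π_i f_i(x)) / (π_j f_j(x)); the normalising sum cancels.
Component likelihoods at x = 'blue':
  L_A = 0.06
  L_B = 0.29
  L_C = 0.47
  L_D = 0.21
0.0232 / 0.1363 ≈ 0.1702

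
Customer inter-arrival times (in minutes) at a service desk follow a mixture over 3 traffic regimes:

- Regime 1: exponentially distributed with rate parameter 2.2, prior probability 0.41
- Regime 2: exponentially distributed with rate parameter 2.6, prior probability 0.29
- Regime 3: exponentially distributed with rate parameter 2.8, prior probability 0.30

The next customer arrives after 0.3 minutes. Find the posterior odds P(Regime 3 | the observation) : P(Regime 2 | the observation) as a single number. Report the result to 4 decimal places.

Since P(k|x) ∝ w_k f_k(x), the posterior odds are w_i f_i(x) / (w_j f_j(x)).
Exponential densities:
  p_1 = 2.2·e^(−2.2·0.3) = 2.2·e^(−0.6600) = 1.13707
  p_2 = 2.6·e^(−2.6·0.3) = 2.6·e^(−0.7800) = 1.19186
  p_3 = 2.8·e^(−2.8·0.3) = 2.8·e^(−0.8400) = 1.20879
Odds = (0.30/0.29) × (1.20879/1.19186) = 1.03448 × 1.01421 ≈ 1.0492

1.0492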